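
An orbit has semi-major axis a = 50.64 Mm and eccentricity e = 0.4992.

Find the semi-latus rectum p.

Convert to SI: a = 50.64 Mm = 5.064e+07 m.
p = a (1 − e²).
p = 5.064e+07 · (1 − (0.4992)²) = 5.064e+07 · 0.750799 ≈ 3.802e+07 m = 38.02 Mm.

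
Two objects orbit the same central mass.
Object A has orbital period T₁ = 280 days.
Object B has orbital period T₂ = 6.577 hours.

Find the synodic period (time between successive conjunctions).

Convert to SI: T₁ = 280 days = 2.4192e+07 s; T₂ = 6.577 hours = 23677.2 s.
T_syn = |T₁ · T₂ / (T₁ − T₂)|.
T_syn = |2.4192e+07 · 23677.2 / (2.4192e+07 − 23677.2)| s ≈ 2.37e+04 s = 6.583 hours.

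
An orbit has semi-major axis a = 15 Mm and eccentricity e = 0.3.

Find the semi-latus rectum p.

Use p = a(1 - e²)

Convert to SI: a = 15 Mm = 1.5e+07 m.
p = a (1 − e²).
p = 1.5e+07 · (1 − (0.3)²) = 1.5e+07 · 0.91 ≈ 1.365e+07 m = 13.65 Mm.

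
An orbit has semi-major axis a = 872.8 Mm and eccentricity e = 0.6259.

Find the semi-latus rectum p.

Convert to SI: a = 872.8 Mm = 8.728e+08 m.
p = a (1 − e²).
p = 8.728e+08 · (1 − (0.6259)²) = 8.728e+08 · 0.608249 ≈ 5.309e+08 m = 530.9 Mm.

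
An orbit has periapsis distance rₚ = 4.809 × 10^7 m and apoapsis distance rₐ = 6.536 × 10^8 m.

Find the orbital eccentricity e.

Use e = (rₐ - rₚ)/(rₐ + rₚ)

e = (rₐ − rₚ) / (rₐ + rₚ).
e = (6.536e+08 − 4.809e+07) / (6.536e+08 + 4.809e+07) = 6.0551e+08 / 7.0169e+08 ≈ 0.8629.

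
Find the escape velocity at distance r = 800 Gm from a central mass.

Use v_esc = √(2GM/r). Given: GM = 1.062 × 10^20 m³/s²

Convert to SI: r = 800 Gm = 8e+11 m.
Escape velocity comes from setting total energy to zero: ½v² − GM/r = 0 ⇒ v_esc = √(2GM / r).
v_esc = √(2 · 1.062e+20 / 8e+11) m/s ≈ 1.629e+04 m/s = 16.29 km/s.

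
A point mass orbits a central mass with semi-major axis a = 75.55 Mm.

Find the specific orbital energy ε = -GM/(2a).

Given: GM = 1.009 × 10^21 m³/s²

Convert to SI: a = 75.55 Mm = 7.555e+07 m.
ε = −GM / (2a).
ε = −1.009e+21 / (2 · 7.555e+07) J/kg ≈ -6.678e+12 J/kg = -6678 GJ/kg.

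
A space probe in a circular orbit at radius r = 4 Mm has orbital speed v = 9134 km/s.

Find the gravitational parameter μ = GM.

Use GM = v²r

Convert to SI: r = 4 Mm = 4e+06 m; v = 9134 km/s = 9.134e+06 m/s.
For a circular orbit v² = GM/r, so GM = v² · r.
GM = (9.134e+06)² · 4e+06 m³/s² ≈ 3.337e+20 m³/s² = 3.337 × 10^20 m³/s².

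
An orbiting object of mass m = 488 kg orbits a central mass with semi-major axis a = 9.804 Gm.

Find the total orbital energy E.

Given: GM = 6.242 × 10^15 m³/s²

Convert to SI: a = 9.804 Gm = 9.804e+09 m.
E = −GMm / (2a).
E = −6.242e+15 · 488 / (2 · 9.804e+09) J ≈ -1.553e+08 J = -155.3 MJ.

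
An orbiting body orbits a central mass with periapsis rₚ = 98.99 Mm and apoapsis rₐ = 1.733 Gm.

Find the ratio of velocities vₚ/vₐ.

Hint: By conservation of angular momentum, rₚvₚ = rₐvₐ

Convert to SI: rₚ = 98.99 Mm = 9.899e+07 m; rₐ = 1.733 Gm = 1.733e+09 m.
Conservation of angular momentum gives rₚvₚ = rₐvₐ, so vₚ/vₐ = rₐ/rₚ.
vₚ/vₐ = 1.733e+09 / 9.899e+07 ≈ 17.51.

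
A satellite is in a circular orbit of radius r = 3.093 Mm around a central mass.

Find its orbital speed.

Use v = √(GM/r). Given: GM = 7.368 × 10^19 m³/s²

Convert to SI: r = 3.093 Mm = 3.093e+06 m.
For a circular orbit, gravity supplies the centripetal force, so v = √(GM / r).
v = √(7.368e+19 / 3.093e+06) m/s ≈ 4.881e+06 m/s = 4881 km/s.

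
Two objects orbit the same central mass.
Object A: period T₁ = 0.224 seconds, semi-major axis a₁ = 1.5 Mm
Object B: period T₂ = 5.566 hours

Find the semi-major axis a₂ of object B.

Convert to SI: a₁ = 1.5 Mm = 1.5e+06 m; T₂ = 5.566 hours = 20037.6 s.
Kepler's third law: (T₁/T₂)² = (a₁/a₂)³ ⇒ a₂ = a₁ · (T₂/T₁)^(2/3).
T₂/T₁ = 20037.6 / 0.224 = 89453.6.
a₂ = 1.5e+06 · (89453.6)^(2/3) m ≈ 3e+09 m = 3 Gm.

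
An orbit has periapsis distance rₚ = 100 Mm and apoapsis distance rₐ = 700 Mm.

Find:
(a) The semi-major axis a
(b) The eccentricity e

Convert to SI: rₚ = 100 Mm = 1e+08 m; rₐ = 700 Mm = 7e+08 m.
(a) a = (rₚ + rₐ) / 2 = (1e+08 + 7e+08) / 2 ≈ 4e+08 m = 400 Mm.
(b) e = (rₐ − rₚ) / (rₐ + rₚ) = (7e+08 − 1e+08) / (7e+08 + 1e+08) ≈ 0.75.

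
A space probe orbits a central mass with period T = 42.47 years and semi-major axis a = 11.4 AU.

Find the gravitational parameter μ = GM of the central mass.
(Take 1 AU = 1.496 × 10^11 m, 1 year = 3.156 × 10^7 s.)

Convert to SI: T = 42.47 years = 1.34035e+09 s; a = 11.4 AU = 1.70544e+12 m.
GM = 4π² · a³ / T².
GM = 4π² · (1.70544e+12)³ / (1.34035e+09)² m³/s² ≈ 1.09e+20 m³/s² = 1.09 × 10^20 m³/s².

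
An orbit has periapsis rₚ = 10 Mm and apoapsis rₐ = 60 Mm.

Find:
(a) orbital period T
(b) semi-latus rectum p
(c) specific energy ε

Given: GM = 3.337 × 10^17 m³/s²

Convert to SI: rₚ = 10 Mm = 1e+07 m; rₐ = 60 Mm = 6e+07 m.
(a) With a = (rₚ + rₐ)/2 = 3.5e+07 m, T = 2π √(a³/GM) = 2π √((3.5e+07)³/3.337e+17) s ≈ 2252 s
(b) From a = (rₚ + rₐ)/2 = 3.5e+07 m and e = (rₐ − rₚ)/(rₐ + rₚ) = 0.714286, p = a(1 − e²) = 3.5e+07 · (1 − (0.714286)²) ≈ 1.714e+07 m
(c) With a = (rₚ + rₐ)/2 = 3.5e+07 m, ε = −GM/(2a) = −3.337e+17/(2 · 3.5e+07) J/kg ≈ -4.767e+09 J/kg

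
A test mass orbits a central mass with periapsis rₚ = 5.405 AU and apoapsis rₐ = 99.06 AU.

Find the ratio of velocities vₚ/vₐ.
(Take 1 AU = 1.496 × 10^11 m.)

Convert to SI: rₚ = 5.405 AU = 8.08588e+11 m; rₐ = 99.06 AU = 1.48194e+13 m.
Conservation of angular momentum gives rₚvₚ = rₐvₐ, so vₚ/vₐ = rₐ/rₚ.
vₚ/vₐ = 1.48194e+13 / 8.08588e+11 ≈ 18.33.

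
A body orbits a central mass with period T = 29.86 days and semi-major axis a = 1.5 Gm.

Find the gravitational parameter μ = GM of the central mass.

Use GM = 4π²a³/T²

Convert to SI: T = 29.86 days = 2.5799e+06 s; a = 1.5 Gm = 1.5e+09 m.
GM = 4π² · a³ / T².
GM = 4π² · (1.5e+09)³ / (2.5799e+06)² m³/s² ≈ 2.002e+16 m³/s² = 2.002 × 10^16 m³/s².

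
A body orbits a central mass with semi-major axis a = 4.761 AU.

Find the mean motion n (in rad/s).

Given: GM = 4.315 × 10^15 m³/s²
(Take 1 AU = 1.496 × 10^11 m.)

Convert to SI: a = 4.761 AU = 7.12246e+11 m.
n = √(GM / a³).
n = √(4.315e+15 / (7.12246e+11)³) rad/s ≈ 1.093e-10 rad/s.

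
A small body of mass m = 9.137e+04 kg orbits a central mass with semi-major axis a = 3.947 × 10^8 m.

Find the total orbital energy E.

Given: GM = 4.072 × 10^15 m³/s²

E = −GMm / (2a).
E = −4.072e+15 · 9.137e+04 / (2 · 3.947e+08) J ≈ -4.713e+11 J = -471.3 GJ.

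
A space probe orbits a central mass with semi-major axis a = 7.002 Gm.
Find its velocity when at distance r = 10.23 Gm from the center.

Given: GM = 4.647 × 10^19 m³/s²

Convert to SI: a = 7.002 Gm = 7.002e+09 m; r = 10.23 Gm = 1.023e+10 m.
Vis-viva: v = √(GM · (2/r − 1/a)).
2/r − 1/a = 2/1.023e+10 − 1/7.002e+09 = 5.26871e-11 m⁻¹.
v = √(4.647e+19 · 5.26871e-11) m/s ≈ 4.948e+04 m/s = 49.48 km/s.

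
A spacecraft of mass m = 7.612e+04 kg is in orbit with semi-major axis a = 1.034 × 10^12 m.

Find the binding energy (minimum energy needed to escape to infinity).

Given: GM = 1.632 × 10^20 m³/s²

Total orbital energy is E = −GMm/(2a); binding energy is E_bind = −E = GMm/(2a).
E_bind = 1.632e+20 · 7.612e+04 / (2 · 1.034e+12) J ≈ 6.007e+12 J = 6.007 TJ.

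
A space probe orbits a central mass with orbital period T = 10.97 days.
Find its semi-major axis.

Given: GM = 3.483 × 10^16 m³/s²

Convert to SI: T = 10.97 days = 947808 s.
Invert Kepler's third law: a = (GM · T² / (4π²))^(1/3).
Substituting T = 947808 s and GM = 3.483e+16 m³/s²:
a = (3.483e+16 · (947808)² / (4π²))^(1/3) m
a ≈ 9.254e+08 m = 9.254 × 10^8 m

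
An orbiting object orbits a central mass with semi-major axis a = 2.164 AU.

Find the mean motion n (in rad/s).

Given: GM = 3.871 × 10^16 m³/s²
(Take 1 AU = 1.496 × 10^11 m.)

Convert to SI: a = 2.164 AU = 3.23734e+11 m.
n = √(GM / a³).
n = √(3.871e+16 / (3.23734e+11)³) rad/s ≈ 1.068e-09 rad/s.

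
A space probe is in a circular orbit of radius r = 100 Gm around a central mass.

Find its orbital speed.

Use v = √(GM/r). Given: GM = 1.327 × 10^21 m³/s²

Convert to SI: r = 100 Gm = 1e+11 m.
For a circular orbit, gravity supplies the centripetal force, so v = √(GM / r).
v = √(1.327e+21 / 1e+11) m/s ≈ 1.152e+05 m/s = 115.2 km/s.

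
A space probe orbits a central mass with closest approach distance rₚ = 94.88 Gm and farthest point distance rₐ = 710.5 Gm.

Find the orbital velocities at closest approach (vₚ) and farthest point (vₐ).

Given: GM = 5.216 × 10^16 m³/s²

Convert to SI: rₚ = 94.88 Gm = 9.488e+10 m; rₐ = 710.5 Gm = 7.105e+11 m.
Use the vis-viva equation v² = GM(2/r − 1/a) with a = (rₚ + rₐ)/2 = (9.488e+10 + 7.105e+11)/2 = 4.0269e+11 m.
vₚ = √(GM · (2/rₚ − 1/a)) = √(5.216e+16 · (2/9.488e+10 − 1/4.0269e+11)) m/s ≈ 984.9 m/s = 984.9 m/s.
vₐ = √(GM · (2/rₐ − 1/a)) = √(5.216e+16 · (2/7.105e+11 − 1/4.0269e+11)) m/s ≈ 131.5 m/s = 131.5 m/s.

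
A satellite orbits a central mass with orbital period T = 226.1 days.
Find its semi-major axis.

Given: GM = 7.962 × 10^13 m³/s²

Convert to SI: T = 226.1 days = 1.9535e+07 s.
Invert Kepler's third law: a = (GM · T² / (4π²))^(1/3).
Substituting T = 1.9535e+07 s and GM = 7.962e+13 m³/s²:
a = (7.962e+13 · (1.9535e+07)² / (4π²))^(1/3) m
a ≈ 9.164e+08 m = 916.4 Mm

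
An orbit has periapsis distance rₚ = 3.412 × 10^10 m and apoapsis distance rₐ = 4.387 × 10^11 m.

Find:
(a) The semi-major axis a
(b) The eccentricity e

(a) a = (rₚ + rₐ) / 2 = (3.412e+10 + 4.387e+11) / 2 ≈ 2.364e+11 m = 2.364 × 10^11 m.
(b) e = (rₐ − rₚ) / (rₐ + rₚ) = (4.387e+11 − 3.412e+10) / (4.387e+11 + 3.412e+10) ≈ 0.8557.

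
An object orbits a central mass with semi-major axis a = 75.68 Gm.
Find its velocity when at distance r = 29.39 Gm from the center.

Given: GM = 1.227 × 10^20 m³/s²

Convert to SI: a = 75.68 Gm = 7.568e+10 m; r = 29.39 Gm = 2.939e+10 m.
Vis-viva: v = √(GM · (2/r − 1/a)).
2/r − 1/a = 2/2.939e+10 − 1/7.568e+10 = 5.48368e-11 m⁻¹.
v = √(1.227e+20 · 5.48368e-11) m/s ≈ 8.203e+04 m/s = 82.03 km/s.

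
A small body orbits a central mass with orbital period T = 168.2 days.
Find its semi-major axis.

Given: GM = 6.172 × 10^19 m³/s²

Convert to SI: T = 168.2 days = 1.45325e+07 s.
Invert Kepler's third law: a = (GM · T² / (4π²))^(1/3).
Substituting T = 1.45325e+07 s and GM = 6.172e+19 m³/s²:
a = (6.172e+19 · (1.45325e+07)² / (4π²))^(1/3) m
a ≈ 6.912e+10 m = 6.912 × 10^10 m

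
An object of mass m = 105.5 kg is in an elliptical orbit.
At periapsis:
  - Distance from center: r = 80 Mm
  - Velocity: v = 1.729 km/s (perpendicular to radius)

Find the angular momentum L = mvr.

Convert to SI: r = 80 Mm = 8e+07 m; v = 1.729 km/s = 1729 m/s.
Since v is perpendicular to r, L = m · v · r.
L = 105.5 · 1729 · 8e+07 kg·m²/s ≈ 1.459e+13 kg·m²/s.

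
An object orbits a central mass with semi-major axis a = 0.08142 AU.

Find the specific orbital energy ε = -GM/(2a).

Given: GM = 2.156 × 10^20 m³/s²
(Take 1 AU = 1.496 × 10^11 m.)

Convert to SI: a = 0.08142 AU = 1.21804e+10 m.
ε = −GM / (2a).
ε = −2.156e+20 / (2 · 1.21804e+10) J/kg ≈ -8.85e+09 J/kg = -8.85 GJ/kg.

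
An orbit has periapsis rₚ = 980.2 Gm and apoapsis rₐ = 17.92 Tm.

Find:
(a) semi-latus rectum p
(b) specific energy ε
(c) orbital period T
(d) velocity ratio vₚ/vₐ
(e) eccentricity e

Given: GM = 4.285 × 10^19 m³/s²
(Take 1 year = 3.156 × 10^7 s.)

Convert to SI: rₚ = 980.2 Gm = 9.802e+11 m; rₐ = 17.92 Tm = 1.792e+13 m.
(a) From a = (rₚ + rₐ)/2 = 9.4501e+12 m and e = (rₐ − rₚ)/(rₐ + rₚ) = 0.896276, p = a(1 − e²) = 9.4501e+12 · (1 − (0.896276)²) ≈ 1.859e+12 m
(b) With a = (rₚ + rₐ)/2 = 9.4501e+12 m, ε = −GM/(2a) = −4.285e+19/(2 · 9.4501e+12) J/kg ≈ -2.267e+06 J/kg
(c) With a = (rₚ + rₐ)/2 = 9.4501e+12 m, T = 2π √(a³/GM) = 2π √((9.4501e+12)³/4.285e+19) s ≈ 2.788e+10 s
(d) Conservation of angular momentum (rₚvₚ = rₐvₐ) gives vₚ/vₐ = rₐ/rₚ = 1.792e+13/9.802e+11 ≈ 18.28
(e) e = (rₐ − rₚ)/(rₐ + rₚ) = (1.792e+13 − 9.802e+11)/(1.792e+13 + 9.802e+11) ≈ 0.8963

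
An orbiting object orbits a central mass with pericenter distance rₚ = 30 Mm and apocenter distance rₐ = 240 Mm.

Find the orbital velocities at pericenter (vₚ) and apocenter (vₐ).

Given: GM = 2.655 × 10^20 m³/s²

Convert to SI: rₚ = 30 Mm = 3e+07 m; rₐ = 240 Mm = 2.4e+08 m.
Use the vis-viva equation v² = GM(2/r − 1/a) with a = (rₚ + rₐ)/2 = (3e+07 + 2.4e+08)/2 = 1.35e+08 m.
vₚ = √(GM · (2/rₚ − 1/a)) = √(2.655e+20 · (2/3e+07 − 1/1.35e+08)) m/s ≈ 3.967e+06 m/s = 3967 km/s.
vₐ = √(GM · (2/rₐ − 1/a)) = √(2.655e+20 · (2/2.4e+08 − 1/1.35e+08)) m/s ≈ 4.958e+05 m/s = 495.8 km/s.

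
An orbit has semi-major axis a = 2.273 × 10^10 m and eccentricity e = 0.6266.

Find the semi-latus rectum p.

p = a (1 − e²).
p = 2.273e+10 · (1 − (0.6266)²) = 2.273e+10 · 0.607372 ≈ 1.381e+10 m = 1.381 × 10^10 m.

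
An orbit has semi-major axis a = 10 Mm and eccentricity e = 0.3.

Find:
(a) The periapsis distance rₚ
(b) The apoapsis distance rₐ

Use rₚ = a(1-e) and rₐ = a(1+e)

Convert to SI: a = 10 Mm = 1e+07 m.
(a) rₚ = a(1 − e) = 1e+07 · (1 − 0.3) = 1e+07 · 0.7 ≈ 7e+06 m = 7 Mm.
(b) rₐ = a(1 + e) = 1e+07 · (1 + 0.3) = 1e+07 · 1.3 ≈ 1.3e+07 m = 13 Mm.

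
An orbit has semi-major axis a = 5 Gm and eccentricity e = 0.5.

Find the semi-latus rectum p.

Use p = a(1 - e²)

Convert to SI: a = 5 Gm = 5e+09 m.
p = a (1 − e²).
p = 5e+09 · (1 − (0.5)²) = 5e+09 · 0.75 ≈ 3.75e+09 m = 3.75 Gm.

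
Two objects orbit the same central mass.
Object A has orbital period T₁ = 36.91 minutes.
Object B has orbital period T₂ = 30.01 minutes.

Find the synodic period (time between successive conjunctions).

Convert to SI: T₁ = 36.91 minutes = 2214.6 s; T₂ = 30.01 minutes = 1800.6 s.
T_syn = |T₁ · T₂ / (T₁ − T₂)|.
T_syn = |2214.6 · 1800.6 / (2214.6 − 1800.6)| s ≈ 9632 s = 2.676 hours.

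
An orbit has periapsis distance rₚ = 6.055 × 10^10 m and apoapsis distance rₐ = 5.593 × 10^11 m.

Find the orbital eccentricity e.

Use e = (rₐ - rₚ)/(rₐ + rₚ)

e = (rₐ − rₚ) / (rₐ + rₚ).
e = (5.593e+11 − 6.055e+10) / (5.593e+11 + 6.055e+10) = 4.9875e+11 / 6.1985e+11 ≈ 0.8046.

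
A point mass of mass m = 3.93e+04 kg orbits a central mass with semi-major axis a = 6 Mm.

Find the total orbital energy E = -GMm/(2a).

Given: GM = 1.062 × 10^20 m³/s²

Convert to SI: a = 6 Mm = 6e+06 m.
E = −GMm / (2a).
E = −1.062e+20 · 3.93e+04 / (2 · 6e+06) J ≈ -3.478e+17 J = -347.8 PJ.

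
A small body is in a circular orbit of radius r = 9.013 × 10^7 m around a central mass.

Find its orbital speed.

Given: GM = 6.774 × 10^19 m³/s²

For a circular orbit, gravity supplies the centripetal force, so v = √(GM / r).
v = √(6.774e+19 / 9.013e+07) m/s ≈ 8.669e+05 m/s = 866.9 km/s.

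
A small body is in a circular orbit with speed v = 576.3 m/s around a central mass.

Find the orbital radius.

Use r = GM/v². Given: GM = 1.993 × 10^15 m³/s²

For a circular orbit, v² = GM / r, so r = GM / v².
r = 1.993e+15 / (576.3)² m ≈ 6.001e+09 m = 6.001 Gm.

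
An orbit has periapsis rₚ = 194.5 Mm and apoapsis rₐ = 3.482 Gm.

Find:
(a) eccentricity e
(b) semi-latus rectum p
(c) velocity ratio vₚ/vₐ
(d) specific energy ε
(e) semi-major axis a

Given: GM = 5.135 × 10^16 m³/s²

Convert to SI: rₚ = 194.5 Mm = 1.945e+08 m; rₐ = 3.482 Gm = 3.482e+09 m.
(a) e = (rₐ − rₚ)/(rₐ + rₚ) = (3.482e+09 − 1.945e+08)/(3.482e+09 + 1.945e+08) ≈ 0.8942
(b) From a = (rₚ + rₐ)/2 = 1.83825e+09 m and e = (rₐ − rₚ)/(rₐ + rₚ) = 0.894193, p = a(1 − e²) = 1.83825e+09 · (1 − (0.894193)²) ≈ 3.684e+08 m
(c) Conservation of angular momentum (rₚvₚ = rₐvₐ) gives vₚ/vₐ = rₐ/rₚ = 3.482e+09/1.945e+08 ≈ 17.9
(d) With a = (rₚ + rₐ)/2 = 1.83825e+09 m, ε = −GM/(2a) = −5.135e+16/(2 · 1.83825e+09) J/kg ≈ -1.397e+07 J/kg
(e) a = (rₚ + rₐ)/2 = (1.945e+08 + 3.482e+09)/2 ≈ 1.838e+09 m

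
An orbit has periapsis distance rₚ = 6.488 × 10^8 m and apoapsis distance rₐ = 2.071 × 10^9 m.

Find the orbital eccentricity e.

e = (rₐ − rₚ) / (rₐ + rₚ).
e = (2.071e+09 − 6.488e+08) / (2.071e+09 + 6.488e+08) = 1.4222e+09 / 2.7198e+09 ≈ 0.5229.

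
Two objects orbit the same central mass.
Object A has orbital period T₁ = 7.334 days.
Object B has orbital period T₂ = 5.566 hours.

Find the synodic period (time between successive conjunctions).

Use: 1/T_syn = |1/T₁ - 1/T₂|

Convert to SI: T₁ = 7.334 days = 633658 s; T₂ = 5.566 hours = 20037.6 s.
T_syn = |T₁ · T₂ / (T₁ − T₂)|.
T_syn = |633658 · 20037.6 / (633658 − 20037.6)| s ≈ 2.069e+04 s = 5.748 hours.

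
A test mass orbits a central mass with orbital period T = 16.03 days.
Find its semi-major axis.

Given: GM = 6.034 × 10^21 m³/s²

Convert to SI: T = 16.03 days = 1.38499e+06 s.
Invert Kepler's third law: a = (GM · T² / (4π²))^(1/3).
Substituting T = 1.38499e+06 s and GM = 6.034e+21 m³/s²:
a = (6.034e+21 · (1.38499e+06)² / (4π²))^(1/3) m
a ≈ 6.643e+10 m = 66.43 Gm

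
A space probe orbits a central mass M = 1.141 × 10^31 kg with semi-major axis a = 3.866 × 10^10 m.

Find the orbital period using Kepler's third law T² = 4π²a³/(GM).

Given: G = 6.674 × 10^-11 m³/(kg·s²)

GM = G · M = 6.674e-11 · 1.141e+31 = 7.61503e+20 m³/s².
Kepler's third law: T = 2π √(a³ / GM).
Substituting a = 3.866e+10 m and GM = 7.61503e+20 m³/s²:
T = 2π √((3.866e+10)³ / 7.61503e+20) s
T ≈ 1.731e+06 s = 20.03 days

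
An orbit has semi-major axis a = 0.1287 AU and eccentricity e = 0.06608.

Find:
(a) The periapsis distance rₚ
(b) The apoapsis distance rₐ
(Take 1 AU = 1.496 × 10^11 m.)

Convert to SI: a = 0.1287 AU = 1.92535e+10 m.
(a) rₚ = a(1 − e) = 1.92535e+10 · (1 − 0.06608) = 1.92535e+10 · 0.93392 ≈ 1.798e+10 m = 0.1202 AU.
(b) rₐ = a(1 + e) = 1.92535e+10 · (1 + 0.06608) = 1.92535e+10 · 1.06608 ≈ 2.053e+10 m = 0.1372 AU.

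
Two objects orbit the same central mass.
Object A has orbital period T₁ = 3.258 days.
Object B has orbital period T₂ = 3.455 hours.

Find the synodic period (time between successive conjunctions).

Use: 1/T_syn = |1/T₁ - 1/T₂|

Convert to SI: T₁ = 3.258 days = 281491 s; T₂ = 3.455 hours = 12438 s.
T_syn = |T₁ · T₂ / (T₁ − T₂)|.
T_syn = |281491 · 12438 / (281491 − 12438)| s ≈ 1.301e+04 s = 3.615 hours.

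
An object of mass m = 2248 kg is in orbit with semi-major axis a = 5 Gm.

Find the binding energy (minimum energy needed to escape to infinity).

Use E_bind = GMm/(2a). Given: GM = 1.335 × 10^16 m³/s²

Convert to SI: a = 5 Gm = 5e+09 m.
Total orbital energy is E = −GMm/(2a); binding energy is E_bind = −E = GMm/(2a).
E_bind = 1.335e+16 · 2248 / (2 · 5e+09) J ≈ 3.001e+09 J = 3.001 GJ.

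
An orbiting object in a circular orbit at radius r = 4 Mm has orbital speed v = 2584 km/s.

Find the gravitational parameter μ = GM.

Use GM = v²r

Convert to SI: r = 4 Mm = 4e+06 m; v = 2584 km/s = 2.584e+06 m/s.
For a circular orbit v² = GM/r, so GM = v² · r.
GM = (2.584e+06)² · 4e+06 m³/s² ≈ 2.671e+19 m³/s² = 2.671 × 10^19 m³/s².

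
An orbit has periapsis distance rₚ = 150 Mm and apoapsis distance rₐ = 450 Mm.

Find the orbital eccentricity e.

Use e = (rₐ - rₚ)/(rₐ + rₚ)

Convert to SI: rₚ = 150 Mm = 1.5e+08 m; rₐ = 450 Mm = 4.5e+08 m.
e = (rₐ − rₚ) / (rₐ + rₚ).
e = (4.5e+08 − 1.5e+08) / (4.5e+08 + 1.5e+08) = 3e+08 / 6e+08 ≈ 0.5.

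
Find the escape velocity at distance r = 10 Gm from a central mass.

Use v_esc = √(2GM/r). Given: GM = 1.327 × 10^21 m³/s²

Convert to SI: r = 10 Gm = 1e+10 m.
Escape velocity comes from setting total energy to zero: ½v² − GM/r = 0 ⇒ v_esc = √(2GM / r).
v_esc = √(2 · 1.327e+21 / 1e+10) m/s ≈ 5.152e+05 m/s = 515.2 km/s.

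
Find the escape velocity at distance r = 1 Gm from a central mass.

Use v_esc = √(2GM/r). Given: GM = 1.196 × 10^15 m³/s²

Convert to SI: r = 1 Gm = 1e+09 m.
Escape velocity comes from setting total energy to zero: ½v² − GM/r = 0 ⇒ v_esc = √(2GM / r).
v_esc = √(2 · 1.196e+15 / 1e+09) m/s ≈ 1547 m/s = 1.547 km/s.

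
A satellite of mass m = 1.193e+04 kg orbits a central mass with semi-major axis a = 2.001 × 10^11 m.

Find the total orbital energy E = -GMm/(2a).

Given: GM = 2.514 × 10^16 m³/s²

E = −GMm / (2a).
E = −2.514e+16 · 1.193e+04 / (2 · 2.001e+11) J ≈ -7.494e+08 J = -749.4 MJ.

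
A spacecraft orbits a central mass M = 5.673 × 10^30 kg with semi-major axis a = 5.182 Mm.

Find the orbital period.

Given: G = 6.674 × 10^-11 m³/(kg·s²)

Convert to SI: a = 5.182 Mm = 5.182e+06 m.
GM = G · M = 6.674e-11 · 5.673e+30 = 3.78616e+20 m³/s².
Kepler's third law: T = 2π √(a³ / GM).
Substituting a = 5.182e+06 m and GM = 3.78616e+20 m³/s²:
T = 2π √((5.182e+06)³ / 3.78616e+20) s
T ≈ 3.809 s = 3.809 seconds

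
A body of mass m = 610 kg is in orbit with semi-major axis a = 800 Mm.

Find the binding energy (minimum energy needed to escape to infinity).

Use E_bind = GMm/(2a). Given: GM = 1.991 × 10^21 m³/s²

Convert to SI: a = 800 Mm = 8e+08 m.
Total orbital energy is E = −GMm/(2a); binding energy is E_bind = −E = GMm/(2a).
E_bind = 1.991e+21 · 610 / (2 · 8e+08) J ≈ 7.591e+14 J = 759.1 TJ.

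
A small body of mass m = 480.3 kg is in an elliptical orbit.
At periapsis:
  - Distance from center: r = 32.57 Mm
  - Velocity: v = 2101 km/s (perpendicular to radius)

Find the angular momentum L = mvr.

Convert to SI: r = 32.57 Mm = 3.257e+07 m; v = 2101 km/s = 2.101e+06 m/s.
Since v is perpendicular to r, L = m · v · r.
L = 480.3 · 2.101e+06 · 3.257e+07 kg·m²/s ≈ 3.287e+16 kg·m²/s.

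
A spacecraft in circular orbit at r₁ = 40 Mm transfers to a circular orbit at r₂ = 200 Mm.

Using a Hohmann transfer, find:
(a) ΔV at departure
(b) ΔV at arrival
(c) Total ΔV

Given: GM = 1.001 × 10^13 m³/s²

Convert to SI: r₁ = 40 Mm = 4e+07 m; r₂ = 200 Mm = 2e+08 m.
Transfer semi-major axis: a_t = (r₁ + r₂)/2 = (4e+07 + 2e+08)/2 = 1.2e+08 m.
Circular speeds: v₁ = √(GM/r₁) = 500.25 m/s, v₂ = √(GM/r₂) = 223.719 m/s.
Transfer speeds (vis-viva v² = GM(2/r − 1/a_t)): v₁ᵗ = 645.82 m/s, v₂ᵗ = 129.164 m/s.
(a) ΔV₁ = |v₁ᵗ − v₁| ≈ 145.6 m/s = 145.6 m/s.
(b) ΔV₂ = |v₂ − v₂ᵗ| ≈ 94.55 m/s = 94.55 m/s.
(c) ΔV_total = ΔV₁ + ΔV₂ ≈ 240.1 m/s = 240.1 m/s.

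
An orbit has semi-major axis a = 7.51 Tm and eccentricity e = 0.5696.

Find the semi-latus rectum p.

Convert to SI: a = 7.51 Tm = 7.51e+12 m.
p = a (1 − e²).
p = 7.51e+12 · (1 − (0.5696)²) = 7.51e+12 · 0.675556 ≈ 5.073e+12 m = 5.073 Tm.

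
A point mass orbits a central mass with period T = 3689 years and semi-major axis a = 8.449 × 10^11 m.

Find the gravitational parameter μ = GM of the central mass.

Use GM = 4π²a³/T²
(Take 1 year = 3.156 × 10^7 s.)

Convert to SI: T = 3689 years = 1.16425e+11 s.
GM = 4π² · a³ / T².
GM = 4π² · (8.449e+11)³ / (1.16425e+11)² m³/s² ≈ 1.757e+15 m³/s² = 1.757 × 10^15 m³/s².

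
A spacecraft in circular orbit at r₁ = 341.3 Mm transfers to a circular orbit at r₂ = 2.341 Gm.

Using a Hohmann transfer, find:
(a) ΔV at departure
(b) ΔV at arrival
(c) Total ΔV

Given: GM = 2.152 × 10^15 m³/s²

Convert to SI: r₁ = 341.3 Mm = 3.413e+08 m; r₂ = 2.341 Gm = 2.341e+09 m.
Transfer semi-major axis: a_t = (r₁ + r₂)/2 = (3.413e+08 + 2.341e+09)/2 = 1.34115e+09 m.
Circular speeds: v₁ = √(GM/r₁) = 2511.04 m/s, v₂ = √(GM/r₂) = 958.783 m/s.
Transfer speeds (vis-viva v² = GM(2/r − 1/a_t)): v₁ᵗ = 3317.53 m/s, v₂ᵗ = 483.671 m/s.
(a) ΔV₁ = |v₁ᵗ − v₁| ≈ 806.5 m/s = 806.5 m/s.
(b) ΔV₂ = |v₂ − v₂ᵗ| ≈ 475.1 m/s = 475.1 m/s.
(c) ΔV_total = ΔV₁ + ΔV₂ ≈ 1282 m/s = 1.282 km/s.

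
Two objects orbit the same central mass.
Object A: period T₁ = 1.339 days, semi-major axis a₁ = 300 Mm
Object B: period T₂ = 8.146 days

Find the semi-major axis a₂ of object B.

Convert to SI: T₁ = 1.339 days = 115690 s; a₁ = 300 Mm = 3e+08 m; T₂ = 8.146 days = 703814 s.
Kepler's third law: (T₁/T₂)² = (a₁/a₂)³ ⇒ a₂ = a₁ · (T₂/T₁)^(2/3).
T₂/T₁ = 703814 / 115690 = 6.08364.
a₂ = 3e+08 · (6.08364)^(2/3) m ≈ 9.998e+08 m = 999.8 Mm.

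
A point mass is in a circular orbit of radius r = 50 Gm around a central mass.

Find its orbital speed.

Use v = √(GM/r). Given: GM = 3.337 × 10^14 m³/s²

Convert to SI: r = 50 Gm = 5e+10 m.
For a circular orbit, gravity supplies the centripetal force, so v = √(GM / r).
v = √(3.337e+14 / 5e+10) m/s ≈ 81.69 m/s = 81.69 m/s.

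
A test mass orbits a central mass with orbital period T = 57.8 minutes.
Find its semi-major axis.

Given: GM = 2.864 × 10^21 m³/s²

Convert to SI: T = 57.8 minutes = 3468 s.
Invert Kepler's third law: a = (GM · T² / (4π²))^(1/3).
Substituting T = 3468 s and GM = 2.864e+21 m³/s²:
a = (2.864e+21 · (3468)² / (4π²))^(1/3) m
a ≈ 9.556e+08 m = 9.556 × 10^8 m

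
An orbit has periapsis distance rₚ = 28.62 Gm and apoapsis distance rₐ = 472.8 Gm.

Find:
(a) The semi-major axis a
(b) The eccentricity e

Convert to SI: rₚ = 28.62 Gm = 2.862e+10 m; rₐ = 472.8 Gm = 4.728e+11 m.
(a) a = (rₚ + rₐ) / 2 = (2.862e+10 + 4.728e+11) / 2 ≈ 2.507e+11 m = 250.7 Gm.
(b) e = (rₐ − rₚ) / (rₐ + rₚ) = (4.728e+11 − 2.862e+10) / (4.728e+11 + 2.862e+10) ≈ 0.8858.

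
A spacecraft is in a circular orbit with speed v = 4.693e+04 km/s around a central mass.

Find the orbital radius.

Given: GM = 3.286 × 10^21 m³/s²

Convert to SI: v = 4.693e+04 km/s = 4.693e+07 m/s.
For a circular orbit, v² = GM / r, so r = GM / v².
r = 3.286e+21 / (4.693e+07)² m ≈ 1.492e+06 m = 1.492 Mm.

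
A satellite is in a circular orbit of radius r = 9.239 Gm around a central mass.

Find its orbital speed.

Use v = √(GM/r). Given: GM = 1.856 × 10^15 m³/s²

Convert to SI: r = 9.239 Gm = 9.239e+09 m.
For a circular orbit, gravity supplies the centripetal force, so v = √(GM / r).
v = √(1.856e+15 / 9.239e+09) m/s ≈ 448.2 m/s = 448.2 m/s.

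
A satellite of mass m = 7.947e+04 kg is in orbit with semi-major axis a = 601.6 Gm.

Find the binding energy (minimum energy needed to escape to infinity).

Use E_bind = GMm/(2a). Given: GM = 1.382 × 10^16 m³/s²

Convert to SI: a = 601.6 Gm = 6.016e+11 m.
Total orbital energy is E = −GMm/(2a); binding energy is E_bind = −E = GMm/(2a).
E_bind = 1.382e+16 · 7.947e+04 / (2 · 6.016e+11) J ≈ 9.128e+08 J = 912.8 MJ.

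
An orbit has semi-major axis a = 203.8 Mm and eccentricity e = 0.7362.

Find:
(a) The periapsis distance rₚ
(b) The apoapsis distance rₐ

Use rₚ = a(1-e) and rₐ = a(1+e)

Convert to SI: a = 203.8 Mm = 2.038e+08 m.
(a) rₚ = a(1 − e) = 2.038e+08 · (1 − 0.7362) = 2.038e+08 · 0.2638 ≈ 5.376e+07 m = 53.76 Mm.
(b) rₐ = a(1 + e) = 2.038e+08 · (1 + 0.7362) = 2.038e+08 · 1.7362 ≈ 3.538e+08 m = 353.8 Mm.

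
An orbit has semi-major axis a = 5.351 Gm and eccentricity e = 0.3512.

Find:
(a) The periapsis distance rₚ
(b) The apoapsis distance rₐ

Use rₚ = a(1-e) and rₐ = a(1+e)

Convert to SI: a = 5.351 Gm = 5.351e+09 m.
(a) rₚ = a(1 − e) = 5.351e+09 · (1 − 0.3512) = 5.351e+09 · 0.6488 ≈ 3.472e+09 m = 3.472 Gm.
(b) rₐ = a(1 + e) = 5.351e+09 · (1 + 0.3512) = 5.351e+09 · 1.3512 ≈ 7.23e+09 m = 7.23 Gm.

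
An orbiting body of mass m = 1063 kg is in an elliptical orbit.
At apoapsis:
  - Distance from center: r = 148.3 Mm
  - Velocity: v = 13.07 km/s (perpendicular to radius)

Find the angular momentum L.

Convert to SI: r = 148.3 Mm = 1.483e+08 m; v = 13.07 km/s = 13070 m/s.
Since v is perpendicular to r, L = m · v · r.
L = 1063 · 13070 · 1.483e+08 kg·m²/s ≈ 2.06e+15 kg·m²/s.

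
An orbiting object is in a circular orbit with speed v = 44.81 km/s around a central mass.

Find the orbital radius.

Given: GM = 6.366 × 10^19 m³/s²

Convert to SI: v = 44.81 km/s = 44810 m/s.
For a circular orbit, v² = GM / r, so r = GM / v².
r = 6.366e+19 / (44810)² m ≈ 3.17e+10 m = 31.7 Gm.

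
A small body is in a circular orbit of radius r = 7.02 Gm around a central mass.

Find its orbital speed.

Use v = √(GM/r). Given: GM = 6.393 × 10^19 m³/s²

Convert to SI: r = 7.02 Gm = 7.02e+09 m.
For a circular orbit, gravity supplies the centripetal force, so v = √(GM / r).
v = √(6.393e+19 / 7.02e+09) m/s ≈ 9.543e+04 m/s = 95.43 km/s.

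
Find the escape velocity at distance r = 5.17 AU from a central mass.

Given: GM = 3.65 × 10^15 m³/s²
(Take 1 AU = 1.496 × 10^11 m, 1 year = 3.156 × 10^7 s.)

Convert to SI: r = 5.17 AU = 7.73432e+11 m.
Escape velocity comes from setting total energy to zero: ½v² − GM/r = 0 ⇒ v_esc = √(2GM / r).
v_esc = √(2 · 3.65e+15 / 7.73432e+11) m/s ≈ 97.15 m/s = 0.0205 AU/year.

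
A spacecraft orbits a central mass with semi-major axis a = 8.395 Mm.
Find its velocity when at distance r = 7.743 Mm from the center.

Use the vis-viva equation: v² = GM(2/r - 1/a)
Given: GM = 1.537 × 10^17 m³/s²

Convert to SI: a = 8.395 Mm = 8.395e+06 m; r = 7.743 Mm = 7.743e+06 m.
Vis-viva: v = √(GM · (2/r − 1/a)).
2/r − 1/a = 2/7.743e+06 − 1/8.395e+06 = 1.39179e-07 m⁻¹.
v = √(1.537e+17 · 1.39179e-07) m/s ≈ 1.463e+05 m/s = 146.3 km/s.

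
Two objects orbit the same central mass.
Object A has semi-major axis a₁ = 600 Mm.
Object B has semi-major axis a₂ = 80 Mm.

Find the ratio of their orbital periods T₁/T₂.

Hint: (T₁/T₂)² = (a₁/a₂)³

Convert to SI: a₁ = 600 Mm = 6e+08 m; a₂ = 80 Mm = 8e+07 m.
From Kepler's third law, (T₁/T₂)² = (a₁/a₂)³, so T₁/T₂ = (a₁/a₂)^(3/2).
a₁/a₂ = 6e+08 / 8e+07 = 7.5.
T₁/T₂ = (7.5)^(3/2) ≈ 20.54.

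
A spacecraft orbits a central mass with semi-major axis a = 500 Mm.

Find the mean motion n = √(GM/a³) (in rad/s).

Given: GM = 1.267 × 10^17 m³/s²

Convert to SI: a = 500 Mm = 5e+08 m.
n = √(GM / a³).
n = √(1.267e+17 / (5e+08)³) rad/s ≈ 3.184e-05 rad/s.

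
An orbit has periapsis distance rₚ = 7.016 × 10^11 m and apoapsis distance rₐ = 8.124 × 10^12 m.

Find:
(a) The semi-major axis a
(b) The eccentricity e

(a) a = (rₚ + rₐ) / 2 = (7.016e+11 + 8.124e+12) / 2 ≈ 4.413e+12 m = 4.413 × 10^12 m.
(b) e = (rₐ − rₚ) / (rₐ + rₚ) = (8.124e+12 − 7.016e+11) / (8.124e+12 + 7.016e+11) ≈ 0.841.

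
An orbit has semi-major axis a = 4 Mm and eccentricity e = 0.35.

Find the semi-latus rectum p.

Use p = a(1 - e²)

Convert to SI: a = 4 Mm = 4e+06 m.
p = a (1 − e²).
p = 4e+06 · (1 − (0.35)²) = 4e+06 · 0.8775 ≈ 3.51e+06 m = 3.51 Mm.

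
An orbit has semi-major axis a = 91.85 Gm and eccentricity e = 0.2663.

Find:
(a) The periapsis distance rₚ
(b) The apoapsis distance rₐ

Convert to SI: a = 91.85 Gm = 9.185e+10 m.
(a) rₚ = a(1 − e) = 9.185e+10 · (1 − 0.2663) = 9.185e+10 · 0.7337 ≈ 6.739e+10 m = 67.39 Gm.
(b) rₐ = a(1 + e) = 9.185e+10 · (1 + 0.2663) = 9.185e+10 · 1.2663 ≈ 1.163e+11 m = 116.3 Gm.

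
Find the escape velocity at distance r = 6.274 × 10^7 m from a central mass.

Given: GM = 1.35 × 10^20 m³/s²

Escape velocity comes from setting total energy to zero: ½v² − GM/r = 0 ⇒ v_esc = √(2GM / r).
v_esc = √(2 · 1.35e+20 / 6.274e+07) m/s ≈ 2.074e+06 m/s = 2074 km/s.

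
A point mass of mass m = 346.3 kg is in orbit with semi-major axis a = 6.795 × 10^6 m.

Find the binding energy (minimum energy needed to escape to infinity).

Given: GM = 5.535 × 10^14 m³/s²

Total orbital energy is E = −GMm/(2a); binding energy is E_bind = −E = GMm/(2a).
E_bind = 5.535e+14 · 346.3 / (2 · 6.795e+06) J ≈ 1.41e+10 J = 14.1 GJ.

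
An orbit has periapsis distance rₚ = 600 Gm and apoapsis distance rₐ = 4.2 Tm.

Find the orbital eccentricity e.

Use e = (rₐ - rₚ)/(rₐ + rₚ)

Convert to SI: rₚ = 600 Gm = 6e+11 m; rₐ = 4.2 Tm = 4.2e+12 m.
e = (rₐ − rₚ) / (rₐ + rₚ).
e = (4.2e+12 − 6e+11) / (4.2e+12 + 6e+11) = 3.6e+12 / 4.8e+12 ≈ 0.75.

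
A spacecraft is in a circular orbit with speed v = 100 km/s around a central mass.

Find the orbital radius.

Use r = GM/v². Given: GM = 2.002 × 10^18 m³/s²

Convert to SI: v = 100 km/s = 100000 m/s.
For a circular orbit, v² = GM / r, so r = GM / v².
r = 2.002e+18 / (100000)² m ≈ 2.002e+08 m = 200.2 Mm.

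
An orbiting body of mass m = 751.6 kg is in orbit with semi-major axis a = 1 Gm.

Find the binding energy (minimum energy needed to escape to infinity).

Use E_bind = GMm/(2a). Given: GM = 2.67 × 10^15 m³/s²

Convert to SI: a = 1 Gm = 1e+09 m.
Total orbital energy is E = −GMm/(2a); binding energy is E_bind = −E = GMm/(2a).
E_bind = 2.67e+15 · 751.6 / (2 · 1e+09) J ≈ 1.003e+09 J = 1.003 GJ.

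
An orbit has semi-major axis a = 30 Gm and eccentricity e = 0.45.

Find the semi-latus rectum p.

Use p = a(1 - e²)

Convert to SI: a = 30 Gm = 3e+10 m.
p = a (1 − e²).
p = 3e+10 · (1 − (0.45)²) = 3e+10 · 0.7975 ≈ 2.392e+10 m = 23.93 Gm.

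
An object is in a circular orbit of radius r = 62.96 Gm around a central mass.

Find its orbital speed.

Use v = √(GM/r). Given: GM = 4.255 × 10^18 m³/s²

Convert to SI: r = 62.96 Gm = 6.296e+10 m.
For a circular orbit, gravity supplies the centripetal force, so v = √(GM / r).
v = √(4.255e+18 / 6.296e+10) m/s ≈ 8221 m/s = 8.221 km/s.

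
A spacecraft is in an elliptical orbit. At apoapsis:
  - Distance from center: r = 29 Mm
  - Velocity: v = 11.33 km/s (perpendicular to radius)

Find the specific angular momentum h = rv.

Convert to SI: r = 29 Mm = 2.9e+07 m; v = 11.33 km/s = 11330 m/s.
With v perpendicular to r, h = r · v.
h = 2.9e+07 · 11330 m²/s ≈ 3.286e+11 m²/s.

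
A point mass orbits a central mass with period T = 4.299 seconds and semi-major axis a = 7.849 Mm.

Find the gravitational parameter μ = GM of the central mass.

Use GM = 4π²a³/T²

Convert to SI: a = 7.849 Mm = 7.849e+06 m.
GM = 4π² · a³ / T².
GM = 4π² · (7.849e+06)³ / (4.299)² m³/s² ≈ 1.033e+21 m³/s² = 1.033 × 10^21 m³/s².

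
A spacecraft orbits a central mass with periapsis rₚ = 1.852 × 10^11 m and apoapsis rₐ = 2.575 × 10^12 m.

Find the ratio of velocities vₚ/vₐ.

Conservation of angular momentum gives rₚvₚ = rₐvₐ, so vₚ/vₐ = rₐ/rₚ.
vₚ/vₐ = 2.575e+12 / 1.852e+11 ≈ 13.9.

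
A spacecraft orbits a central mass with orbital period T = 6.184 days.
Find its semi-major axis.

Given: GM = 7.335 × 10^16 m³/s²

Convert to SI: T = 6.184 days = 534298 s.
Invert Kepler's third law: a = (GM · T² / (4π²))^(1/3).
Substituting T = 534298 s and GM = 7.335e+16 m³/s²:
a = (7.335e+16 · (534298)² / (4π²))^(1/3) m
a ≈ 8.095e+08 m = 8.095 × 10^8 m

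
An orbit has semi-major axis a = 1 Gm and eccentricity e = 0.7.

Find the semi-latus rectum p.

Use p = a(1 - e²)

Convert to SI: a = 1 Gm = 1e+09 m.
p = a (1 − e²).
p = 1e+09 · (1 − (0.7)²) = 1e+09 · 0.51 ≈ 5.1e+08 m = 510 Mm.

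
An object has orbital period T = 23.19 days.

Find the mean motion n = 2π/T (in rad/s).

Convert to SI: T = 23.19 days = 2.00362e+06 s.
n = 2π / T.
n = 2π / 2.00362e+06 s ≈ 3.136e-06 rad/s.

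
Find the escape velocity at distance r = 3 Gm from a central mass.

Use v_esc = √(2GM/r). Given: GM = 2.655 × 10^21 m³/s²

Convert to SI: r = 3 Gm = 3e+09 m.
Escape velocity comes from setting total energy to zero: ½v² − GM/r = 0 ⇒ v_esc = √(2GM / r).
v_esc = √(2 · 2.655e+21 / 3e+09) m/s ≈ 1.33e+06 m/s = 1330 km/s.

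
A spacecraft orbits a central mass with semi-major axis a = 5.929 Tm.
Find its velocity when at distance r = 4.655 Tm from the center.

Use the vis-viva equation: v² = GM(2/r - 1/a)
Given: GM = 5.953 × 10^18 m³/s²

Convert to SI: a = 5.929 Tm = 5.929e+12 m; r = 4.655 Tm = 4.655e+12 m.
Vis-viva: v = √(GM · (2/r − 1/a)).
2/r − 1/a = 2/4.655e+12 − 1/5.929e+12 = 2.60983e-13 m⁻¹.
v = √(5.953e+18 · 2.60983e-13) m/s ≈ 1246 m/s = 1.246 km/s.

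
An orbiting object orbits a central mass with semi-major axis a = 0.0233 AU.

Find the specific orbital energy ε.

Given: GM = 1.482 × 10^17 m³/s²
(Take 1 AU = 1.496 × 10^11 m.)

Convert to SI: a = 0.0233 AU = 3.48568e+09 m.
ε = −GM / (2a).
ε = −1.482e+17 / (2 · 3.48568e+09) J/kg ≈ -2.126e+07 J/kg = -21.26 MJ/kg.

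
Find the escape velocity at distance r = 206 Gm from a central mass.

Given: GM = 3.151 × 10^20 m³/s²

Convert to SI: r = 206 Gm = 2.06e+11 m.
Escape velocity comes from setting total energy to zero: ½v² − GM/r = 0 ⇒ v_esc = √(2GM / r).
v_esc = √(2 · 3.151e+20 / 2.06e+11) m/s ≈ 5.531e+04 m/s = 55.31 km/s.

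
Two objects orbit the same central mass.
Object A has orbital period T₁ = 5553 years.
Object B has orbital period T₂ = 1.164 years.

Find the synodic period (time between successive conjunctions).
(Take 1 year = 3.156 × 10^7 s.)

Convert to SI: T₁ = 5553 years = 1.75253e+11 s; T₂ = 1.164 years = 3.67358e+07 s.
T_syn = |T₁ · T₂ / (T₁ − T₂)|.
T_syn = |1.75253e+11 · 3.67358e+07 / (1.75253e+11 − 3.67358e+07)| s ≈ 3.674e+07 s = 1.164 years.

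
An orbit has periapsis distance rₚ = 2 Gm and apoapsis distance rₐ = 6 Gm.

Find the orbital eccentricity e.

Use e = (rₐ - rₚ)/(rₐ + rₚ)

Convert to SI: rₚ = 2 Gm = 2e+09 m; rₐ = 6 Gm = 6e+09 m.
e = (rₐ − rₚ) / (rₐ + rₚ).
e = (6e+09 − 2e+09) / (6e+09 + 2e+09) = 4e+09 / 8e+09 ≈ 0.5.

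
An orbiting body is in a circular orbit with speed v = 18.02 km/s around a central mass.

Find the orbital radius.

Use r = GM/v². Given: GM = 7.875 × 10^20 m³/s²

Convert to SI: v = 18.02 km/s = 18020 m/s.
For a circular orbit, v² = GM / r, so r = GM / v².
r = 7.875e+20 / (18020)² m ≈ 2.425e+12 m = 2.425 Tm.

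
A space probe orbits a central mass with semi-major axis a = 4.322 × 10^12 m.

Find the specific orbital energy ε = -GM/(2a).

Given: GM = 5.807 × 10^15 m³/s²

ε = −GM / (2a).
ε = −5.807e+15 / (2 · 4.322e+12) J/kg ≈ -671.8 J/kg = -671.8 J/kg.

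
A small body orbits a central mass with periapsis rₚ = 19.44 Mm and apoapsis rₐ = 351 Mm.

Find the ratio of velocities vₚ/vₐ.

Convert to SI: rₚ = 19.44 Mm = 1.944e+07 m; rₐ = 351 Mm = 3.51e+08 m.
Conservation of angular momentum gives rₚvₚ = rₐvₐ, so vₚ/vₐ = rₐ/rₚ.
vₚ/vₐ = 3.51e+08 / 1.944e+07 ≈ 18.06.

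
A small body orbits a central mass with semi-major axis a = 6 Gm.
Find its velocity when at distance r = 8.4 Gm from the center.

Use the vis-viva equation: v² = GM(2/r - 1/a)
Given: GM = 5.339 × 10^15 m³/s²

Convert to SI: a = 6 Gm = 6e+09 m; r = 8.4 Gm = 8.4e+09 m.
Vis-viva: v = √(GM · (2/r − 1/a)).
2/r − 1/a = 2/8.4e+09 − 1/6e+09 = 7.14286e-11 m⁻¹.
v = √(5.339e+15 · 7.14286e-11) m/s ≈ 617.5 m/s = 617.5 m/s.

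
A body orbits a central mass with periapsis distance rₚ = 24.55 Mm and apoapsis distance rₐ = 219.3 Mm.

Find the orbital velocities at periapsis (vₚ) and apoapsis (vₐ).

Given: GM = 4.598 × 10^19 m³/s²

Convert to SI: rₚ = 24.55 Mm = 2.455e+07 m; rₐ = 219.3 Mm = 2.193e+08 m.
Use the vis-viva equation v² = GM(2/r − 1/a) with a = (rₚ + rₐ)/2 = (2.455e+07 + 2.193e+08)/2 = 1.21925e+08 m.
vₚ = √(GM · (2/rₚ − 1/a)) = √(4.598e+19 · (2/2.455e+07 − 1/1.21925e+08)) m/s ≈ 1.835e+06 m/s = 1835 km/s.
vₐ = √(GM · (2/rₐ − 1/a)) = √(4.598e+19 · (2/2.193e+08 − 1/1.21925e+08)) m/s ≈ 2.055e+05 m/s = 205.5 km/s.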